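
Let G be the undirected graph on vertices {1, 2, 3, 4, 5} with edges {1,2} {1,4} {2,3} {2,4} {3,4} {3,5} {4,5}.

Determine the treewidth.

2

A width-2 tree decomposition is:
Bags: B1 = {2, 3, 4}  B2 = {3, 4, 5}  B3 = {1, 2, 4}
Tree: B1–B2, B1–B3
Each bag holds 3 vertices, so the decomposition has width 2, which upper-bounds the treewidth. Conversely, {1, 2, 4} is a clique of size 3, and the vertices of any clique must share a bag in every tree decomposition; so some bag has ≥ 3 vertices and tw(G) ≥ 2. The upper and lower bounds meet at 2, so that is the treewidth.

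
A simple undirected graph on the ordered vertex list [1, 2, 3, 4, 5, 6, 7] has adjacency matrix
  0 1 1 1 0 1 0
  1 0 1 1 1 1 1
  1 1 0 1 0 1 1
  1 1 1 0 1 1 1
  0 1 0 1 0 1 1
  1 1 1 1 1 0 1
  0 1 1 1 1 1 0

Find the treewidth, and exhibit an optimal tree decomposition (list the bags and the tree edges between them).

Treewidth 4.
Bags: B1 = {2, 3, 4, 6, 7}  B2 = {1, 2, 3, 4, 6}  B3 = {2, 4, 5, 6, 7}
Tree: B1–B2, B1–B3

The largest bag has 5 vertices, giving width 4; this decomposition certifies tw(G) ≤ 4. For the lower bound, the 5 vertices {1, 2, 3, 4, 6} are pairwise adjacent, and any tree decomposition puts a clique entirely inside one bag — forcing width ≥ 4. Combining the bounds, tw(G) = 4.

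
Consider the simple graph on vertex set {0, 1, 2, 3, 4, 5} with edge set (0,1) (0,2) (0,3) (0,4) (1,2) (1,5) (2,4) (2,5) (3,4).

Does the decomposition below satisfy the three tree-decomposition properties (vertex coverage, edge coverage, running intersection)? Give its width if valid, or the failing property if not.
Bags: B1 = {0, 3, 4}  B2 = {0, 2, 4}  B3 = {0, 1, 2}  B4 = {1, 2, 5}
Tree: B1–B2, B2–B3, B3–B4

Checking the three conditions: (i) the bags cover all of {0, 1, 2, 3, 4, 5}; (ii) for each edge, some bag contains both endpoints; (iii) the bags containing any fixed vertex form a subtree. All hold, so the decomposition is valid with width 3 − 1 = 2.

Yes; width 2.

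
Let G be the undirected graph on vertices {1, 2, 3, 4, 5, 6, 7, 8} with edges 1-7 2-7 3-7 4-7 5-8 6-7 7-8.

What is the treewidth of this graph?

A width-1 tree decomposition is:
Bags: B1 = {2, 7}  B2 = {4, 7}  B3 = {3, 7}  B4 = {6, 7}  B5 = {1, 7}  B6 = {7, 8}  B7 = {5, 8}
Tree: B1–B2, B1–B3, B2–B4, B4–B5, B5–B6, B6–B7
The largest bag has 2 vertices, giving width 1; this decomposition certifies tw(G) ≤ 1. G has an edge, so its treewidth is at least 1. Combining the bounds, tw(G) = 1.

1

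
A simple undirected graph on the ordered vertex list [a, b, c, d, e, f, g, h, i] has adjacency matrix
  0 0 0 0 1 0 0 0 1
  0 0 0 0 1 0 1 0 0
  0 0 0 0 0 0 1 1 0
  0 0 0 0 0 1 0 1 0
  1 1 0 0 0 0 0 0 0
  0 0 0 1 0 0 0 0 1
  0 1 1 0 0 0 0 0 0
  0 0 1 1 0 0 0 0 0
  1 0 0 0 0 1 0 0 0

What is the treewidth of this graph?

2

A width-2 tree decomposition is:
Bags: B1 = {b, e, g}  B2 = {c, e, g}  B3 = {c, e, h}  B4 = {d, e, h}  B5 = {d, e, f}  B6 = {e, f, i}  B7 = {a, e, i}
Tree: B1–B2, B2–B3, B3–B4, B4–B5, B5–B6, B6–B7
Every bag has size at most 3, so the width is 3 − 1 = 2 and tw(G) ≤ 2. Since e–b–g–c–h–d–f–i–a–e is a cycle in G, G is not acyclic. Forests are exactly the graphs of treewidth ≤ 1, so tw(G) ≥ 2. Combining the bounds, tw(G) = 2.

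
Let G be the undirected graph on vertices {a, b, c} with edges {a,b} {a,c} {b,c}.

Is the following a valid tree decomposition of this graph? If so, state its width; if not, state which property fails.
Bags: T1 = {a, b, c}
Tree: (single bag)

Vertex coverage: the bags together contain {a, b, c}, the full vertex set. Edge coverage: each edge of G has both endpoints in at least one bag. Running intersection: for every vertex, the bags containing it form a connected subtree. All three properties hold, so this is a valid tree decomposition of width max|bag| − 1 = 2, and hence tw(G) ≤ 2.

Yes; width 2.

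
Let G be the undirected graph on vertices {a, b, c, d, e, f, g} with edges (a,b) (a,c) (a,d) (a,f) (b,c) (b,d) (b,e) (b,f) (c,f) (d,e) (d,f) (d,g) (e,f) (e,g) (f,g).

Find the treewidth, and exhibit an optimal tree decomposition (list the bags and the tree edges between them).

Each bag holds 4 vertices, so the decomposition has width 3, which upper-bounds the treewidth. On the other hand G contains the 4-clique {d, e, f, g}. A clique must lie in a single bag of any decomposition, so no decomposition can have width below 3. Combining the bounds, tw(G) = 3.

Treewidth 3.
One optimal decomposition is:
Bags: B1 = {a, b, d, f}  B2 = {b, d, e, f}  B3 = {a, b, c, f}  B4 = {d, e, f, g}
Tree: B1–B2, B1–B3, B2–B4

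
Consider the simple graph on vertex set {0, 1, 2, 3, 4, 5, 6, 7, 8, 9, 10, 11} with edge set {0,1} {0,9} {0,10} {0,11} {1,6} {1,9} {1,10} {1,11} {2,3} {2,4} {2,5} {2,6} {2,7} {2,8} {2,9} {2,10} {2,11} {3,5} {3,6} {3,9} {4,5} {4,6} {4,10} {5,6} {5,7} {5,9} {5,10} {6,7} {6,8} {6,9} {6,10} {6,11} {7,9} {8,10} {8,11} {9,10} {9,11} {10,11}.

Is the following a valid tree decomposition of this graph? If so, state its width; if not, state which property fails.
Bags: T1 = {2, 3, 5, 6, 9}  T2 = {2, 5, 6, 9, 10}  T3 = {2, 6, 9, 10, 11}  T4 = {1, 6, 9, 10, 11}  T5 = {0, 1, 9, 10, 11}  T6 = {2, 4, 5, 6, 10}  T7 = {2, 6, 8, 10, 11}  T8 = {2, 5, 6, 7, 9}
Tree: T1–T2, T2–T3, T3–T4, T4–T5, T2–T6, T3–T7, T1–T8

Yes; width 4.

Every vertex of G appears in some bag (union = {0, 1, 2, 3, 4, 5, 6, 7, 8, 9, 10, 11}); every edge is covered by a bag; and for each vertex v the set of bags containing v is connected in the bag tree. The decomposition is therefore valid. The largest bag has 5 vertices, so the width is 4.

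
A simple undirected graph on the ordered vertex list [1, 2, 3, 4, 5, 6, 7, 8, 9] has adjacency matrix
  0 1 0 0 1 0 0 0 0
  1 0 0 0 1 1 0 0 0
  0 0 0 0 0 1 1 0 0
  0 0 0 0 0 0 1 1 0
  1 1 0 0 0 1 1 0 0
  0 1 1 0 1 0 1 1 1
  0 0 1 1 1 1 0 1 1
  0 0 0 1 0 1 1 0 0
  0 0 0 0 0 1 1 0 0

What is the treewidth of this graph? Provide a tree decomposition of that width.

Treewidth 2.
One optimal decomposition is:
Bags: B1 = {5, 6, 7}  B2 = {6, 7, 8}  B3 = {6, 7, 9}  B4 = {3, 6, 7}  B5 = {4, 7, 8}  B6 = {2, 5, 6}  B7 = {1, 2, 5}
Tree: B1–B2, B2–B3, B2–B4, B2–B5, B1–B6, B6–B7

The largest bag has 3 vertices, giving width 2; this decomposition certifies tw(G) ≤ 2. For the lower bound, the 3 vertices {1, 2, 5} are pairwise adjacent, and any tree decomposition puts a clique entirely inside one bag — forcing width ≥ 2. Hence tw(G) = 2 exactly.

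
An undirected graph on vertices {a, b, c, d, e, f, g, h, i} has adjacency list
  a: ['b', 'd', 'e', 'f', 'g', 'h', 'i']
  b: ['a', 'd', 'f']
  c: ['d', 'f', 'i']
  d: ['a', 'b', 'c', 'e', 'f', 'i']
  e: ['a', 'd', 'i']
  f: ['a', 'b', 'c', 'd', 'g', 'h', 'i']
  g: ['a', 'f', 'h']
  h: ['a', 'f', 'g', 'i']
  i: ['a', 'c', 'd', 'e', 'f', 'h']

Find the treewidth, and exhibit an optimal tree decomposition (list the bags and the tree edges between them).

The largest bag has 4 vertices, giving width 3; this decomposition certifies tw(G) ≤ 3. For the lower bound, the 4 vertices {a, d, e, i} are pairwise adjacent, and any tree decomposition puts a clique entirely inside one bag — forcing width ≥ 3. The upper and lower bounds meet at 3, so that is the treewidth.

Treewidth 3.
One optimal decomposition is:
Bags: B1 = {a, d, e, i}  B2 = {a, d, f, i}  B3 = {a, b, d, f}  B4 = {a, f, h, i}  B5 = {c, d, f, i}  B6 = {a, f, g, h}
Tree: B1–B2, B2–B3, B2–B4, B2–B5, B4–B6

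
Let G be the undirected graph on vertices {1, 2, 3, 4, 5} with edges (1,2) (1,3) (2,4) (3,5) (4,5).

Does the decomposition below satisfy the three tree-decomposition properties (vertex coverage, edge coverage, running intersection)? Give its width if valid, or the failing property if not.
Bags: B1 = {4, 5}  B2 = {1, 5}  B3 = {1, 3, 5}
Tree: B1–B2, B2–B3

A tree decomposition must satisfy three properties: every vertex lies in some bag; for every edge, both endpoints lie together in some bag; and for every vertex, the bags containing it form a connected subtree. Here vertex 2 appears in no bag, so the decomposition is invalid.

No — vertex 2 appears in no bag.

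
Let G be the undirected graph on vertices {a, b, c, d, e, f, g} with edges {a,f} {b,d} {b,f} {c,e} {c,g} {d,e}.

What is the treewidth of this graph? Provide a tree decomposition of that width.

Treewidth 1.
Bags: B1 = {c, g}  B2 = {c, e}  B3 = {d, e}  B4 = {b, d}  B5 = {b, f}  B6 = {a, f}
Tree: B1–B2, B2–B3, B3–B4, B4–B5, B5–B6

Each bag holds 2 vertices, so the decomposition has width 1, which upper-bounds the treewidth. G has an edge, so its treewidth is at least 1. Therefore the treewidth is 1.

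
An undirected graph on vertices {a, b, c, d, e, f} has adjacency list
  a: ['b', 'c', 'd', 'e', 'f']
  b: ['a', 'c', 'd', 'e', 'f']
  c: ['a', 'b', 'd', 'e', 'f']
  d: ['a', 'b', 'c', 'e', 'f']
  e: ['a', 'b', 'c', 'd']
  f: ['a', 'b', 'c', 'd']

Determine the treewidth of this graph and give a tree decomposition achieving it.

Treewidth 4.
One such decomposition:
Bags: B1 = {a, b, c, d, e}  B2 = {a, b, c, d, f}
Tree: B1–B2

Every bag has size at most 5, so the width is 5 − 1 = 4 and tw(G) ≤ 4. Conversely, {a, b, c, d, e} is a clique of size 5, and the vertices of any clique must share a bag in every tree decomposition; so some bag has ≥ 5 vertices and tw(G) ≥ 4. Combining the bounds, tw(G) = 4.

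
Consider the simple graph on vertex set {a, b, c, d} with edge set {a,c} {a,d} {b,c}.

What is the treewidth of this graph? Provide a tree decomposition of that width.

The largest bag has 2 vertices, giving width 1; this decomposition certifies tw(G) ≤ 1. G has an edge, so its treewidth is at least 1. The upper and lower bounds meet at 1, so that is the treewidth.

Treewidth 1.
One optimal decomposition is:
Bags: B1 = {a, d}  B2 = {a, c}  B3 = {b, c}
Tree: B1–B2, B2–B3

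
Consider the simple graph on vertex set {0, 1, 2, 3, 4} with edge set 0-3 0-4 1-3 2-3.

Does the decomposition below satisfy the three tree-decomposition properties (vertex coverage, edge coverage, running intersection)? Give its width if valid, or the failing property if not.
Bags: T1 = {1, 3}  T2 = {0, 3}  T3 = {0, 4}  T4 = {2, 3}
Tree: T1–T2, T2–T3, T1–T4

Checking the three conditions: (i) the bags cover all of {0, 1, 2, 3, 4}; (ii) for each edge, some bag contains both endpoints; (iii) the bags containing any fixed vertex form a subtree. All hold, so the decomposition is valid with width 2 − 1 = 1.

Yes; width 1.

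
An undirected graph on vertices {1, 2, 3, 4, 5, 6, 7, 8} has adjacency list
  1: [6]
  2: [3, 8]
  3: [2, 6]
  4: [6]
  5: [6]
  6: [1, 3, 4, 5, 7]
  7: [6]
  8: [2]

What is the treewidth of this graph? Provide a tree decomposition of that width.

Treewidth 1.
One such decomposition:
Bags: B1 = {3, 6}  B2 = {5, 6}  B3 = {6, 7}  B4 = {1, 6}  B5 = {4, 6}  B6 = {2, 3}  B7 = {2, 8}
Tree: B1–B2, B2–B3, B3–B4, B4–B5, B1–B6, B6–B7

The largest bag has 2 vertices, giving width 1; this decomposition certifies tw(G) ≤ 1. Since G has at least one edge (e.g. 3–6), it is not an edgeless graph, so tw(G) ≥ 1. Combining the bounds, tw(G) = 1.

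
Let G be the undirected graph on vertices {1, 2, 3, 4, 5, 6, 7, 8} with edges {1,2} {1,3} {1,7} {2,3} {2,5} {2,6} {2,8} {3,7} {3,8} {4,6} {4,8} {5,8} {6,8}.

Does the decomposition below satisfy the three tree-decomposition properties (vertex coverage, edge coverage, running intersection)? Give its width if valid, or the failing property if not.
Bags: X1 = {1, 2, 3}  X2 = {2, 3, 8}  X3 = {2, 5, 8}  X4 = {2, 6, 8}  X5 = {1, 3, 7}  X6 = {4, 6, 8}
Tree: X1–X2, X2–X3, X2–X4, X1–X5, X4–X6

Checking the three conditions: (i) the bags cover all of {1, 2, 3, 4, 5, 6, 7, 8}; (ii) for each edge, some bag contains both endpoints; (iii) the bags containing any fixed vertex form a subtree. All hold, so the decomposition is valid with width 3 − 1 = 2.

Yes; width 2.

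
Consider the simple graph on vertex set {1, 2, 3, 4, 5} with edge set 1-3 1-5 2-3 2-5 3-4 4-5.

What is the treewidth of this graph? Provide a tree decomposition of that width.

Treewidth 2.
One such decomposition:
Bags: B1 = {3, 4, 5}  B2 = {2, 3, 5}  B3 = {1, 3, 5}
Tree: B1–B2, B2–B3

Every bag has size at most 3, so the width is 3 − 1 = 2 and tw(G) ≤ 2. The edges 4–5–2–3–4 form a cycle, so G is not a tree and its treewidth is at least 2. The upper and lower bounds meet at 2, so that is the treewidth.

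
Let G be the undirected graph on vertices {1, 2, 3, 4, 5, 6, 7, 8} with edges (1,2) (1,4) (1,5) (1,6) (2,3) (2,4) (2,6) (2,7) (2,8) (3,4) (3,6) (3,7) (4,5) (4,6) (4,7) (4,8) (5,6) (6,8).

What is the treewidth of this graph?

3

A width-3 tree decomposition is:
Bags: B1 = {2, 3, 4, 6}  B2 = {1, 2, 4, 6}  B3 = {2, 3, 4, 7}  B4 = {2, 4, 6, 8}  B5 = {1, 4, 5, 6}
Tree: B1–B2, B1–B3, B1–B4, B2–B5
The largest bag has 4 vertices, giving width 3; this decomposition certifies tw(G) ≤ 3. For the lower bound, the 4 vertices {2, 4, 6, 8} are pairwise adjacent, and any tree decomposition puts a clique entirely inside one bag — forcing width ≥ 3. Combining the bounds, tw(G) = 3.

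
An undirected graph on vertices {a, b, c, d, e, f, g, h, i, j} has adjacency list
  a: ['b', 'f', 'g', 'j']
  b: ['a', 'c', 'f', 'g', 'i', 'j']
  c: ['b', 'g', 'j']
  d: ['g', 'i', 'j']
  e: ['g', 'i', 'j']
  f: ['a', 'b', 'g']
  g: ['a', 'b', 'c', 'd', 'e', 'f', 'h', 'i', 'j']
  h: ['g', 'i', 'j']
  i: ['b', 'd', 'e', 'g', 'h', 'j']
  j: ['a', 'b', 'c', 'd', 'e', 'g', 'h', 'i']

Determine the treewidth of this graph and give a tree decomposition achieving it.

Treewidth 3.
One optimal decomposition is:
Bags: B1 = {e, g, i, j}  B2 = {b, g, i, j}  B3 = {d, g, i, j}  B4 = {b, c, g, j}  B5 = {g, h, i, j}  B6 = {a, b, g, j}  B7 = {a, b, f, g}
Tree: B1–B2, B2–B3, B2–B4, B1–B5, B4–B6, B6–B7

Every bag has size at most 4, so the width is 4 − 1 = 3 and tw(G) ≤ 3. For the lower bound, the 4 vertices {b, c, g, j} are pairwise adjacent, and any tree decomposition puts a clique entirely inside one bag — forcing width ≥ 3. The upper and lower bounds meet at 3, so that is the treewidth.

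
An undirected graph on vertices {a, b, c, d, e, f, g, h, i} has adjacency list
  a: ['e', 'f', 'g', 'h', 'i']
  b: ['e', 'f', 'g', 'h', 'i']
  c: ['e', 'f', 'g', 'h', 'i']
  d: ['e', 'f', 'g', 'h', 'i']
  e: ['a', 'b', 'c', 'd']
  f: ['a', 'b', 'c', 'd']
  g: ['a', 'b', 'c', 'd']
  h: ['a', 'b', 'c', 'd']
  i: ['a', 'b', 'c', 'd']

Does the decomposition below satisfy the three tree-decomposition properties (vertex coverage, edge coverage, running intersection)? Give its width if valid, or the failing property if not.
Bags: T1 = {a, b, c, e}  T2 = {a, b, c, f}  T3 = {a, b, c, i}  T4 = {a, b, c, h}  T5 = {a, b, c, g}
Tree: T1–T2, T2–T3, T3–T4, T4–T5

A tree decomposition must satisfy three properties: every vertex lies in some bag; for every edge, both endpoints lie together in some bag; and for every vertex, the bags containing it form a connected subtree. Here vertex d appears in no bag, so the decomposition is invalid.

No — vertex d appears in no bag.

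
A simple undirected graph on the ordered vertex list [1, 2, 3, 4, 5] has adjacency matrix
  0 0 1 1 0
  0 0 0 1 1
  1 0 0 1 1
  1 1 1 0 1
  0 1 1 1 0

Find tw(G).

A width-2 tree decomposition is:
Bags: B1 = {1, 3, 4}  B2 = {3, 4, 5}  B3 = {2, 4, 5}
Tree: B1–B2, B2–B3
Each bag holds 3 vertices, so the decomposition has width 2, which upper-bounds the treewidth. On the other hand G contains the 3-clique {2, 4, 5}. A clique must lie in a single bag of any decomposition, so no decomposition can have width below 2. The upper and lower bounds meet at 2, so that is the treewidth.

2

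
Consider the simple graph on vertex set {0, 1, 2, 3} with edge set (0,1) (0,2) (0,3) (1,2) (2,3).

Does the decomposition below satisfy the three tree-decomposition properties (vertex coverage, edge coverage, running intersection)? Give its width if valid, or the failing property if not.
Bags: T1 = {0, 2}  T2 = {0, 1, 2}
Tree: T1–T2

A tree decomposition must satisfy three properties: every vertex lies in some bag; for every edge, both endpoints lie together in some bag; and for every vertex, the bags containing it form a connected subtree. Here vertex 3 appears in no bag, so the decomposition is invalid.

No — vertex 3 appears in no bag.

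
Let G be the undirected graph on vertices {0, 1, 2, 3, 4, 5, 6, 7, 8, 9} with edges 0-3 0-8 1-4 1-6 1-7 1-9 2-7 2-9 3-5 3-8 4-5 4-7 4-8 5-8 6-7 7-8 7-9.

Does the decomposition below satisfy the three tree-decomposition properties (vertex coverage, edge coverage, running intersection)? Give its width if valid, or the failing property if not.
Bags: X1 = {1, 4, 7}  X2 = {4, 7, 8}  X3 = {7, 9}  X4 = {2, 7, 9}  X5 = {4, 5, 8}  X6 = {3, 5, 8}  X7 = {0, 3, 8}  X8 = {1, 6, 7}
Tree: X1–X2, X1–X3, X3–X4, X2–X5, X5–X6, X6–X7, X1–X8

No — edge (1,9) lies in no bag.

A tree decomposition must satisfy three properties: every vertex lies in some bag; for every edge, both endpoints lie together in some bag; and for every vertex, the bags containing it form a connected subtree. Here edge (1,9) lies in no bag, so the decomposition is invalid.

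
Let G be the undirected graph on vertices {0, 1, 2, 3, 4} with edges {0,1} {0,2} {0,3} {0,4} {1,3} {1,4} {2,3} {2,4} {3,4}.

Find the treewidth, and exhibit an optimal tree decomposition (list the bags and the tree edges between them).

The largest bag has 4 vertices, giving width 3; this decomposition certifies tw(G) ≤ 3. Conversely, {0, 1, 3, 4} is a clique of size 4, and the vertices of any clique must share a bag in every tree decomposition; so some bag has ≥ 4 vertices and tw(G) ≥ 3. The upper and lower bounds meet at 3, so that is the treewidth.

Treewidth 3.
One optimal decomposition is:
Bags: B1 = {0, 1, 3, 4}  B2 = {0, 2, 3, 4}
Tree: B1–B2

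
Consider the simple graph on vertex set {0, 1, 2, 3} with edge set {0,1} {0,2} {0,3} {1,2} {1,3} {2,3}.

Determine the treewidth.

A width-3 tree decomposition is:
Bags: B1 = {0, 1, 2, 3}
Tree: (single bag)
With just one bag of size 4, the width is 4 − 1 = 3, so tw(G) ≤ 3. Conversely, {0, 1, 2, 3} is a clique of size 4, and the vertices of any clique must share a bag in every tree decomposition; so some bag has ≥ 4 vertices and tw(G) ≥ 3. The upper and lower bounds meet at 3, so that is the treewidth.

3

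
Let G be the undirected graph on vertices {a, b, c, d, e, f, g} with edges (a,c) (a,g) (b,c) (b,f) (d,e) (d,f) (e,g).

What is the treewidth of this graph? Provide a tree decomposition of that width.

Each bag holds 3 vertices, so the decomposition has width 2, which upper-bounds the treewidth. For the lower bound, G contains the cycle d–f–b–c–a–g–e–d, so G is not a forest; only forests have treewidth ≤ 1, hence tw(G) ≥ 2. Hence tw(G) = 2 exactly.

Treewidth 2.
One such decomposition:
Bags: B1 = {b, d, f}  B2 = {b, c, d}  B3 = {a, c, d}  B4 = {a, d, g}  B5 = {d, e, g}
Tree: B1–B2, B2–B3, B3–B4, B4–B5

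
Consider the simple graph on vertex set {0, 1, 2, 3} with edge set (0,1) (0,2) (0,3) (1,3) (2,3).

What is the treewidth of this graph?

A width-2 tree decomposition is:
Bags: B1 = {0, 2, 3}  B2 = {0, 1, 3}
Tree: B1–B2
Every bag has size at most 3, so the width is 3 − 1 = 2 and tw(G) ≤ 2. On the other hand G contains the 3-clique {0, 1, 3}. A clique must lie in a single bag of any decomposition, so no decomposition can have width below 2. Therefore the treewidth is 2.

2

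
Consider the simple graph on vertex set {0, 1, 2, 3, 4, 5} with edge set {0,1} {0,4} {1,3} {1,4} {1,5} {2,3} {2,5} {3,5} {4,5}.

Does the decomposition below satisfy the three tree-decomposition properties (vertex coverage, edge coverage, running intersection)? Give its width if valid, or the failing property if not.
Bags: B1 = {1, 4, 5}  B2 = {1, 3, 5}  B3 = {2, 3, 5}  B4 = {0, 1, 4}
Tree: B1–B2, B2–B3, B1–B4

Yes; width 2.

Every vertex of G appears in some bag (union = {0, 1, 2, 3, 4, 5}); every edge is covered by a bag; and for each vertex v the set of bags containing v is connected in the bag tree. The decomposition is therefore valid. The largest bag has 3 vertices, so the width is 2.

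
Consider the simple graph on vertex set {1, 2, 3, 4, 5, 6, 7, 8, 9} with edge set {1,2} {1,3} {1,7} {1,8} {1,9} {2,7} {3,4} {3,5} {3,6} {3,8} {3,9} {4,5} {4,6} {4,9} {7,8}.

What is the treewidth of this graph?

A width-2 tree decomposition is:
Bags: B1 = {1, 3, 9}  B2 = {3, 4, 9}  B3 = {1, 3, 8}  B4 = {3, 4, 5}  B5 = {1, 7, 8}  B6 = {1, 2, 7}  B7 = {3, 4, 6}
Tree: B1–B2, B1–B3, B2–B4, B3–B5, B5–B6, B4–B7
Each bag holds 3 vertices, so the decomposition has width 2, which upper-bounds the treewidth. Conversely, {1, 2, 7} is a clique of size 3, and the vertices of any clique must share a bag in every tree decomposition; so some bag has ≥ 3 vertices and tw(G) ≥ 2. Therefore the treewidth is 2.

2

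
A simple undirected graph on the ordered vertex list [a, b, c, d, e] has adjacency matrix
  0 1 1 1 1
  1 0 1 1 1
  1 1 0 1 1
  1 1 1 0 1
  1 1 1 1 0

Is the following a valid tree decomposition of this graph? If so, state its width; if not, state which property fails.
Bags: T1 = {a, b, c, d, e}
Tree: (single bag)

Vertex coverage: the bags together contain {a, b, c, d, e}, the full vertex set. Edge coverage: each edge of G has both endpoints in at least one bag. Running intersection: for every vertex, the bags containing it form a connected subtree. All three properties hold, so this is a valid tree decomposition of width max|bag| − 1 = 4, and hence tw(G) ≤ 4.

Yes; width 4.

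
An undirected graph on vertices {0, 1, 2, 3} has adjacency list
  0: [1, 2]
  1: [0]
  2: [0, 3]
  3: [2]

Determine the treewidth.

A width-1 tree decomposition is:
Bags: B1 = {0, 1}  B2 = {0, 2}  B3 = {2, 3}
Tree: B1–B2, B2–B3
The largest bag has 2 vertices, giving width 1; this decomposition certifies tw(G) ≤ 1. Since G has at least one edge (e.g. 0–1), it is not an edgeless graph, so tw(G) ≥ 1. Hence tw(G) = 1 exactly.

1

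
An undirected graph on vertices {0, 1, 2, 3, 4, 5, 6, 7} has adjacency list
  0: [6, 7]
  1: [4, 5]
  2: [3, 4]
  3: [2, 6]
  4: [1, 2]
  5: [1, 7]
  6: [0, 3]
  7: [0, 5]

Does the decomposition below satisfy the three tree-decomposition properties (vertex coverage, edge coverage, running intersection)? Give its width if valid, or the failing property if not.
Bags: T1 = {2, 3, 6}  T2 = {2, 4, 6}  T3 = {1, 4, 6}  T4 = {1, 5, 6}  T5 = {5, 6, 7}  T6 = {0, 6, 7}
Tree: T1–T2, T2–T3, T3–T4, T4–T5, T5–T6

Yes; width 2.

Every vertex of G appears in some bag (union = {0, 1, 2, 3, 4, 5, 6, 7}); every edge is covered by a bag; and for each vertex v the set of bags containing v is connected in the bag tree. The decomposition is therefore valid. The largest bag has 3 vertices, so the width is 2.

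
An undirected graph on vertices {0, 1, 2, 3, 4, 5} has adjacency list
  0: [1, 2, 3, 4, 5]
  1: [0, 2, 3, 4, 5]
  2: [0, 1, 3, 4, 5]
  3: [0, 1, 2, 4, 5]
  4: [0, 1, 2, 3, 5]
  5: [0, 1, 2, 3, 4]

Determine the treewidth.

5

A width-5 tree decomposition is:
Bags: B1 = {0, 1, 2, 3, 4, 5}
Tree: (single bag)
With just one bag of size 6, the width is 6 − 1 = 5, so tw(G) ≤ 5. For the lower bound, the 6 vertices {0, 1, 2, 3, 4, 5} are pairwise adjacent, and any tree decomposition puts a clique entirely inside one bag — forcing width ≥ 5. The upper and lower bounds meet at 5, so that is the treewidth.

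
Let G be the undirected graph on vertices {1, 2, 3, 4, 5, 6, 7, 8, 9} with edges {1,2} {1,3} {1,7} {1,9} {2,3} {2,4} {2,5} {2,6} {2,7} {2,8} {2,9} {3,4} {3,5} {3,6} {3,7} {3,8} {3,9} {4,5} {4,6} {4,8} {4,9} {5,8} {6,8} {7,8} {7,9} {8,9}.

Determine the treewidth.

A width-4 tree decomposition is:
Bags: B1 = {2, 3, 7, 8, 9}  B2 = {2, 3, 4, 8, 9}  B3 = {1, 2, 3, 7, 9}  B4 = {2, 3, 4, 5, 8}  B5 = {2, 3, 4, 6, 8}
Tree: B1–B2, B1–B3, B2–B4, B2–B5
Each bag holds 5 vertices, so the decomposition has width 4, which upper-bounds the treewidth. Conversely, {2, 3, 4, 8, 9} is a clique of size 5, and the vertices of any clique must share a bag in every tree decomposition; so some bag has ≥ 5 vertices and tw(G) ≥ 4. Hence tw(G) = 4 exactly.

4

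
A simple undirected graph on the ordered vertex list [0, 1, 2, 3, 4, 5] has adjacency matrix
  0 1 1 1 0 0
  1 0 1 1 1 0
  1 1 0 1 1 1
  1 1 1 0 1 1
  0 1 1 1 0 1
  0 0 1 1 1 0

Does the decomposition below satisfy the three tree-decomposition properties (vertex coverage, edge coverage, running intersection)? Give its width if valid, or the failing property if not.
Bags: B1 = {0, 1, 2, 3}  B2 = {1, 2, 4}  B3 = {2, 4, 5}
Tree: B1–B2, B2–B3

A tree decomposition must satisfy three properties: every vertex lies in some bag; for every edge, both endpoints lie together in some bag; and for every vertex, the bags containing it form a connected subtree. Here edge (3,4) lies in no bag, so the decomposition is invalid.

No — edge (3,4) lies in no bag.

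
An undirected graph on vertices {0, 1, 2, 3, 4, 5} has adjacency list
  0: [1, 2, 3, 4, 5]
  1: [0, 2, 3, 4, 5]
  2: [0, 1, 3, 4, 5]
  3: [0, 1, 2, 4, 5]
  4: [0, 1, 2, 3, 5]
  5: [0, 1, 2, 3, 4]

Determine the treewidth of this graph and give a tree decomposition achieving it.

Treewidth 5.
One such decomposition:
Bags: B1 = {0, 1, 2, 3, 4, 5}
Tree: (single bag)

With just one bag of size 6, the width is 6 − 1 = 5, so tw(G) ≤ 5. On the other hand G contains the 6-clique {0, 1, 2, 3, 4, 5}. A clique must lie in a single bag of any decomposition, so no decomposition can have width below 5. Hence tw(G) = 5 exactly.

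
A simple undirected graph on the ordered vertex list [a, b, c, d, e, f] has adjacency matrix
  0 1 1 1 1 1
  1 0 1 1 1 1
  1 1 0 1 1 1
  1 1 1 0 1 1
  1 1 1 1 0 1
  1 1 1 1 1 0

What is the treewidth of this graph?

5

A width-5 tree decomposition is:
Bags: B1 = {a, b, c, d, e, f}
Tree: (single bag)
With just one bag of size 6, the width is 6 − 1 = 5, so tw(G) ≤ 5. Conversely, {a, b, c, d, e, f} is a clique of size 6, and the vertices of any clique must share a bag in every tree decomposition; so some bag has ≥ 6 vertices and tw(G) ≥ 5. Hence tw(G) = 5 exactly.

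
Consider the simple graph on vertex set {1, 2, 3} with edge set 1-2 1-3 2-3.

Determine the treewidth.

2

A width-2 tree decomposition is:
Bags: B1 = {1, 2, 3}
Tree: (single bag)
With just one bag of size 3, the width is 3 − 1 = 2, so tw(G) ≤ 2. For the lower bound, the 3 vertices {1, 2, 3} are pairwise adjacent, and any tree decomposition puts a clique entirely inside one bag — forcing width ≥ 2. Therefore the treewidth is 2.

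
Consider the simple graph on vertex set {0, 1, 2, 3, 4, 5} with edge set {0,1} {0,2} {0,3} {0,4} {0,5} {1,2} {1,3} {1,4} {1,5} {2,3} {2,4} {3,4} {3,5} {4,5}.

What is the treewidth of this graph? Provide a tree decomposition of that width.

Treewidth 4.
One optimal decomposition is:
Bags: B1 = {0, 1, 2, 3, 4}  B2 = {0, 1, 3, 4, 5}
Tree: B1–B2

Each bag holds 5 vertices, so the decomposition has width 4, which upper-bounds the treewidth. On the other hand G contains the 5-clique {0, 1, 2, 3, 4}. A clique must lie in a single bag of any decomposition, so no decomposition can have width below 4. Combining the bounds, tw(G) = 4.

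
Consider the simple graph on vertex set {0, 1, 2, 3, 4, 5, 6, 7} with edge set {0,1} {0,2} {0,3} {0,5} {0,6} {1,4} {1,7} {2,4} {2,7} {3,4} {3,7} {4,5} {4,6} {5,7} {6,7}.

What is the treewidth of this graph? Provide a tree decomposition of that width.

Each bag holds 4 vertices, so the decomposition has width 3, which upper-bounds the treewidth. For the lower bound: the 4 vertex sets {4,5}, {2,7}, {0}, {1} are disjoint, each induces a connected subgraph, and every pair is joined by at least one edge of G. Contracting each set to a single vertex therefore yields K_{4} as a minor, and since treewidth is minor-monotone, tw(G) ≥ tw(K_{4}) = 3. Hence tw(G) = 3 exactly.

Treewidth 3.
Bags: B1 = {0, 4, 5, 7}  B2 = {0, 2, 4, 7}  B3 = {0, 1, 4, 7}  B4 = {0, 4, 6, 7}  B5 = {0, 3, 4, 7}
Tree: B1–B2, B2–B3, B3–B4, B4–B5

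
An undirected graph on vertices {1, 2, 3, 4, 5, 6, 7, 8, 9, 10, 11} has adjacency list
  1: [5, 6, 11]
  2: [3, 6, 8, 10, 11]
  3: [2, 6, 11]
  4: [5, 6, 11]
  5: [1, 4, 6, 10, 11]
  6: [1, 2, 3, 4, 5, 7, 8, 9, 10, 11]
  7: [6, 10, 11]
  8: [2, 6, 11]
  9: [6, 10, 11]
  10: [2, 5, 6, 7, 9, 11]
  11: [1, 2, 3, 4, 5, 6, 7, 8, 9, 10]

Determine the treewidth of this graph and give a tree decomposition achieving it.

Treewidth 3.
One such decomposition:
Bags: B1 = {2, 6, 10, 11}  B2 = {6, 9, 10, 11}  B3 = {5, 6, 10, 11}  B4 = {2, 3, 6, 11}  B5 = {4, 5, 6, 11}  B6 = {1, 5, 6, 11}  B7 = {2, 6, 8, 11}  B8 = {6, 7, 10, 11}
Tree: B1–B2, B2–B3, B1–B4, B3–B5, B5–B6, B4–B7, B3–B8

Every bag has size at most 4, so the width is 4 − 1 = 3 and tw(G) ≤ 3. On the other hand G contains the 4-clique {1, 5, 6, 11}. A clique must lie in a single bag of any decomposition, so no decomposition can have width below 3. Combining the bounds, tw(G) = 3.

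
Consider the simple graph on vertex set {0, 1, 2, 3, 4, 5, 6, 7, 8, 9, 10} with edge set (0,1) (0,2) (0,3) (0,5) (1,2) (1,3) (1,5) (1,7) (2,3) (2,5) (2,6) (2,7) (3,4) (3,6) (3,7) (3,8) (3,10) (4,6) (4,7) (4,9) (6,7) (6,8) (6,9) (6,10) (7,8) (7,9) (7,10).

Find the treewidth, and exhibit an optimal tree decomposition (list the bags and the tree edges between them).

Treewidth 3.
One such decomposition:
Bags: B1 = {4, 6, 7, 9}  B2 = {3, 4, 6, 7}  B3 = {3, 6, 7, 10}  B4 = {2, 3, 6, 7}  B5 = {3, 6, 7, 8}  B6 = {1, 2, 3, 7}  B7 = {0, 1, 2, 3}  B8 = {0, 1, 2, 5}
Tree: B1–B2, B2–B3, B2–B4, B4–B5, B4–B6, B6–B7, B7–B8

Each bag holds 4 vertices, so the decomposition has width 3, which upper-bounds the treewidth. Conversely, {4, 6, 7, 9} is a clique of size 4, and the vertices of any clique must share a bag in every tree decomposition; so some bag has ≥ 4 vertices and tw(G) ≥ 3. Combining the bounds, tw(G) = 3.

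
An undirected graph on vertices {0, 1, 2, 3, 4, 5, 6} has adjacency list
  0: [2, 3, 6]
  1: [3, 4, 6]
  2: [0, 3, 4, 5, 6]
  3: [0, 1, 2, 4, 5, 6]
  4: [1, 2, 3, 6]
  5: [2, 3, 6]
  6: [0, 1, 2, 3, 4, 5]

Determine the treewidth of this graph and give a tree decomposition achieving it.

Each bag holds 4 vertices, so the decomposition has width 3, which upper-bounds the treewidth. On the other hand G contains the 4-clique {1, 3, 4, 6}. A clique must lie in a single bag of any decomposition, so no decomposition can have width below 3. Therefore the treewidth is 3.

Treewidth 3.
One optimal decomposition is:
Bags: B1 = {0, 2, 3, 6}  B2 = {2, 3, 5, 6}  B3 = {2, 3, 4, 6}  B4 = {1, 3, 4, 6}
Tree: B1–B2, B1–B3, B3–B4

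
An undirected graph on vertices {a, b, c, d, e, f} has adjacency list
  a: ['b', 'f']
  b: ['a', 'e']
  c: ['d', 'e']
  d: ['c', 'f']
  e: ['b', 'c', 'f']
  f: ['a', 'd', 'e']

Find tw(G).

2

A width-2 tree decomposition is:
Bags: B1 = {c, d, f}  B2 = {c, e, f}  B3 = {a, e, f}  B4 = {a, b, e}
Tree: B1–B2, B2–B3, B3–B4
The largest bag has 3 vertices, giving width 2; this decomposition certifies tw(G) ≤ 2. Since d–c–e–f–d is a cycle in G, G is not acyclic. Forests are exactly the graphs of treewidth ≤ 1, so tw(G) ≥ 2. Therefore the treewidth is 2.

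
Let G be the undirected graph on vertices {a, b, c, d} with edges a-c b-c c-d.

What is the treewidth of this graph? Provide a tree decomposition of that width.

Every bag has size at most 2, so the width is 2 − 1 = 1 and tw(G) ≤ 1. Since G has at least one edge (e.g. b–c), it is not an edgeless graph, so tw(G) ≥ 1. Therefore the treewidth is 1.

Treewidth 1.
Bags: B1 = {b, c}  B2 = {a, c}  B3 = {c, d}
Tree: B1–B2, B2–B3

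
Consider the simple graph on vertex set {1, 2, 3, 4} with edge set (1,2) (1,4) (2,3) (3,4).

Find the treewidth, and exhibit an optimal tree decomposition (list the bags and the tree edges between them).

Every bag has size at most 3, so the width is 3 − 1 = 2 and tw(G) ≤ 2. Since 3–2–1–4–3 is a cycle in G, G is not acyclic. Forests are exactly the graphs of treewidth ≤ 1, so tw(G) ≥ 2. Combining the bounds, tw(G) = 2.

Treewidth 2.
One optimal decomposition is:
Bags: B1 = {1, 2, 3}  B2 = {1, 3, 4}
Tree: B1–B2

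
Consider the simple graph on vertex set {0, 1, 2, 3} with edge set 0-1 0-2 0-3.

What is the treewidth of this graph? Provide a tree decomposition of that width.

Treewidth 1.
One such decomposition:
Bags: B1 = {0, 1}  B2 = {0, 3}  B3 = {0, 2}
Tree: B1–B2, B1–B3

The largest bag has 2 vertices, giving width 1; this decomposition certifies tw(G) ≤ 1. Any graph with an edge has treewidth ≥ 1, and G has the edge 0–1. Hence tw(G) = 1 exactly.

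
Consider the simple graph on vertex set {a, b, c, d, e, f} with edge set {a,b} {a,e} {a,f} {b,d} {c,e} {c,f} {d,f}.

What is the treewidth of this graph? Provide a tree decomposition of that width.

Treewidth 2.
One optimal decomposition is:
Bags: B1 = {c, e, f}  B2 = {a, e, f}  B3 = {a, d, f}  B4 = {a, b, d}
Tree: B1–B2, B2–B3, B3–B4

Each bag holds 3 vertices, so the decomposition has width 2, which upper-bounds the treewidth. The edges c–e–a–f–c form a cycle, so G is not a tree and its treewidth is at least 2. Combining the bounds, tw(G) = 2.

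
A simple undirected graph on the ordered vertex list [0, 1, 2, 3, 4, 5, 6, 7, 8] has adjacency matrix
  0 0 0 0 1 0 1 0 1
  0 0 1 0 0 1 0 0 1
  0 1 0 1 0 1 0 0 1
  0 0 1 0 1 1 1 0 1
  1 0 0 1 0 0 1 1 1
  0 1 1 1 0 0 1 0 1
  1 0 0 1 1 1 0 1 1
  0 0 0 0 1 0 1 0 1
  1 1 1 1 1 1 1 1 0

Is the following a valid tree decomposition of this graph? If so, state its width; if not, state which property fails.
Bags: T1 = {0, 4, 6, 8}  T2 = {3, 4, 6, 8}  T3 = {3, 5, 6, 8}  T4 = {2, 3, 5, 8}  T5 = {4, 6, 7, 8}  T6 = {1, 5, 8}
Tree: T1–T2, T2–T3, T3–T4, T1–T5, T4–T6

A tree decomposition must satisfy three properties: every vertex lies in some bag; for every edge, both endpoints lie together in some bag; and for every vertex, the bags containing it form a connected subtree. Here edge (2,1) lies in no bag, so the decomposition is invalid.

No — edge (2,1) lies in no bag.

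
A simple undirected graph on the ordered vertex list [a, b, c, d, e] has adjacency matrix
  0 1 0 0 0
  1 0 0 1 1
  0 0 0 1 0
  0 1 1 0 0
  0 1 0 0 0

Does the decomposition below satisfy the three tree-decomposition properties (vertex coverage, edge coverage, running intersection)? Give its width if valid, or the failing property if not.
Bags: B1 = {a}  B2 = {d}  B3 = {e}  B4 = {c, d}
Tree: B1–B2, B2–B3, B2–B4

A tree decomposition must satisfy three properties: every vertex lies in some bag; for every edge, both endpoints lie together in some bag; and for every vertex, the bags containing it form a connected subtree. Here vertex b appears in no bag, so the decomposition is invalid.

No — vertex b appears in no bag.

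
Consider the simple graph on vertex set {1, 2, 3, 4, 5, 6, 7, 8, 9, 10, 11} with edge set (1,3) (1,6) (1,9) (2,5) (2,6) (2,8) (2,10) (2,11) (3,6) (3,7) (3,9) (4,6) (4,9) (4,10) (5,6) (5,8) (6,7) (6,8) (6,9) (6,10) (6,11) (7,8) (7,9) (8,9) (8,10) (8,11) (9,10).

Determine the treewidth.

3

A width-3 tree decomposition is:
Bags: B1 = {3, 6, 7, 9}  B2 = {6, 7, 8, 9}  B3 = {6, 8, 9, 10}  B4 = {2, 6, 8, 10}  B5 = {2, 5, 6, 8}  B6 = {1, 3, 6, 9}  B7 = {2, 6, 8, 11}  B8 = {4, 6, 9, 10}
Tree: B1–B2, B2–B3, B3–B4, B4–B5, B1–B6, B4–B7, B3–B8
The largest bag has 4 vertices, giving width 3; this decomposition certifies tw(G) ≤ 3. On the other hand G contains the 4-clique {6, 8, 9, 10}. A clique must lie in a single bag of any decomposition, so no decomposition can have width below 3. Combining the bounds, tw(G) = 3.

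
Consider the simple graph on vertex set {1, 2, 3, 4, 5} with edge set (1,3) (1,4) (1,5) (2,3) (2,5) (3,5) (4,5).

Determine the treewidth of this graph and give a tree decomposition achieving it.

Treewidth 2.
One such decomposition:
Bags: B1 = {1, 4, 5}  B2 = {1, 3, 5}  B3 = {2, 3, 5}
Tree: B1–B2, B2–B3

The largest bag has 3 vertices, giving width 2; this decomposition certifies tw(G) ≤ 2. On the other hand G contains the 3-clique {1, 3, 5}. A clique must lie in a single bag of any decomposition, so no decomposition can have width below 2. The upper and lower bounds meet at 2, so that is the treewidth.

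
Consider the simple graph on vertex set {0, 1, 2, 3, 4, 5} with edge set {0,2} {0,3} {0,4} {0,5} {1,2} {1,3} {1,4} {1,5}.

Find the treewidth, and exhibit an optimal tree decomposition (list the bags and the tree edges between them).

Treewidth 2.
One such decomposition:
Bags: B1 = {0, 1, 5}  B2 = {0, 1, 3}  B3 = {0, 1, 4}  B4 = {0, 1, 2}
Tree: B1–B2, B2–B3, B3–B4

Each bag holds 3 vertices, so the decomposition has width 2, which upper-bounds the treewidth. For the lower bound, G contains the cycle 5–1–3–0–5, so G is not a forest; only forests have treewidth ≤ 1, hence tw(G) ≥ 2. Hence tw(G) = 2 exactly.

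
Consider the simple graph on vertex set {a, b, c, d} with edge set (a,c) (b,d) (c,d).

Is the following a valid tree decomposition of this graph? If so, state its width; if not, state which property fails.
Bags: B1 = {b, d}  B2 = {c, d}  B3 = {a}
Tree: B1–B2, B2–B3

No — edge (c,a) lies in no bag.

A tree decomposition must satisfy three properties: every vertex lies in some bag; for every edge, both endpoints lie together in some bag; and for every vertex, the bags containing it form a connected subtree. Here edge (c,a) lies in no bag, so the decomposition is invalid.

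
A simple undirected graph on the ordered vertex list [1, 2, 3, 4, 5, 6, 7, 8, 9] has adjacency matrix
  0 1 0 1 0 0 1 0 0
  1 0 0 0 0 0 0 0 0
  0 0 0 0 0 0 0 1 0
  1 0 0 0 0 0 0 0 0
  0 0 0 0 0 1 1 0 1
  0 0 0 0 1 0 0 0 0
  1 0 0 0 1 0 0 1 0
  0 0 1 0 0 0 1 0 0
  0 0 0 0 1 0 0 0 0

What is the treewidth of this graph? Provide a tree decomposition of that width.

Treewidth 1.
One optimal decomposition is:
Bags: B1 = {7, 8}  B2 = {5, 7}  B3 = {1, 7}  B4 = {5, 6}  B5 = {3, 8}  B6 = {1, 4}  B7 = {5, 9}  B8 = {1, 2}
Tree: B1–B2, B1–B3, B2–B4, B1–B5, B3–B6, B2–B7, B6–B8

The largest bag has 2 vertices, giving width 1; this decomposition certifies tw(G) ≤ 1. Any graph with an edge has treewidth ≥ 1, and G has the edge 8–7. Therefore the treewidth is 1.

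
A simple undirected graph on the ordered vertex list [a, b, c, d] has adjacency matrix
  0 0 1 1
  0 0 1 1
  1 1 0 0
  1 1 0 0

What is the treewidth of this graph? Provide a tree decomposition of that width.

Each bag holds 3 vertices, so the decomposition has width 2, which upper-bounds the treewidth. Since b–d–a–c–b is a cycle in G, G is not acyclic. Forests are exactly the graphs of treewidth ≤ 1, so tw(G) ≥ 2. Hence tw(G) = 2 exactly.

Treewidth 2.
One optimal decomposition is:
Bags: B1 = {a, b, d}  B2 = {a, b, c}
Tree: B1–B2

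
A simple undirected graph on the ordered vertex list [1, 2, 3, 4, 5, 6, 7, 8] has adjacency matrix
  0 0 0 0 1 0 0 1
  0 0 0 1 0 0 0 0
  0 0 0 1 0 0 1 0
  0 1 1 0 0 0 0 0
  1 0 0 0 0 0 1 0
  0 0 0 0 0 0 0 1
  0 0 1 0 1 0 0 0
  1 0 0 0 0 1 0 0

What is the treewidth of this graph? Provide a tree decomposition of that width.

Each bag holds 2 vertices, so the decomposition has width 1, which upper-bounds the treewidth. Any graph with an edge has treewidth ≥ 1, and G has the edge 6–8. Combining the bounds, tw(G) = 1.

Treewidth 1.
One such decomposition:
Bags: B1 = {6, 8}  B2 = {1, 8}  B3 = {1, 5}  B4 = {5, 7}  B5 = {3, 7}  B6 = {3, 4}  B7 = {2, 4}
Tree: B1–B2, B2–B3, B3–B4, B4–B5, B5–B6, B6–B7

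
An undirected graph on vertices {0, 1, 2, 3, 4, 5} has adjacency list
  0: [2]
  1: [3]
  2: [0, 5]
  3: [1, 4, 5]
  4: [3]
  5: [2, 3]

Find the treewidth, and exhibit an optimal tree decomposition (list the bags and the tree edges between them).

Every bag has size at most 2, so the width is 2 − 1 = 1 and tw(G) ≤ 1. Since G has at least one edge (e.g. 5–3), it is not an edgeless graph, so tw(G) ≥ 1. Therefore the treewidth is 1.

Treewidth 1.
One such decomposition:
Bags: B1 = {3, 5}  B2 = {3, 4}  B3 = {2, 5}  B4 = {0, 2}  B5 = {1, 3}
Tree: B1–B2, B1–B3, B3–B4, B1–B5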